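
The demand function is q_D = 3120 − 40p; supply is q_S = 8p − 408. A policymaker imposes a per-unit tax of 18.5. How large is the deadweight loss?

In inverse form: demand p = 78 − 0.025q, supply p = 51 + 0.125q.
Competitive equilibrium: 78 − 0.025q = 51 + 0.125q → q* = 180, p* = 73.5.
With the tax, the buyer price exceeds the seller price by 18.5: (78 − 0.025q) − (51 + 0.125q) = 18.5 → q' = 56.6667.
Δq = 180 − 56.6667 = 123.3333; the wedge equals the tax, 18.5.
The triangle = ½ × 123.3333 × 18.5 = 1140.83.

1140.83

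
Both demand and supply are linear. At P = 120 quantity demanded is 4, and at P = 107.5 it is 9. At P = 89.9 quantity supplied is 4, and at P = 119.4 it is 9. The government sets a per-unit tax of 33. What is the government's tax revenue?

120.61

Demand slope = (107.5 − 120)/(9 − 4) = −2.5, so P = 130 − 2.5Q.
Supply slope = (119.4 − 89.9)/(9 − 4) = 5.9, so P = 66.3 + 5.9Q.
Competitive equilibrium: 130 − 2.5Q = 66.3 + 5.9Q → Q* = 7.5833, P* = 111.0417.
With the tax, the buyer price exceeds the seller price by 33: (130 − 2.5Q) − (66.3 + 5.9Q) = 33 → Q' = 3.6548.
Tax revenue = 33 × 3.6548 = 120.61.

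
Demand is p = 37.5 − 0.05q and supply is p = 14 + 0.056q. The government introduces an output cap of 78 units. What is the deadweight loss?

Competitive equilibrium: 37.5 − 0.05q = 14 + 0.056q → q* = 221.6981, p* = 26.4151.
At q = 78: demand price = 37.5 − 0.05·78 = 33.6; supply price = 14 + 0.056·78 = 18.368.
Δq = 221.6981 − 78 = 143.6981; wedge = 33.6 − 18.368 = 15.232.
DWL = ½ × 143.6981 × 15.232 = 1094.40.

1094.40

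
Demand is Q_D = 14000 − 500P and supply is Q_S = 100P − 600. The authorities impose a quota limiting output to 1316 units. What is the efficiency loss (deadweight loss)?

In inverse form: demand P = 28 − 0.002Q, supply P = 6 + 0.01Q.
Competitive equilibrium: 28 − 0.002Q = 6 + 0.01Q → Q* = 1833.3333, P* = 24.3333.
At Q = 1316: demand price = 28 − 0.002·1316 = 25.368; supply price = 6 + 0.01·1316 = 19.16.
ΔQ = 1833.3333 − 1316 = 517.3333; wedge = 25.368 − 19.16 = 6.208.
Welfare loss = ½ × 517.3333 × 6.208 = 1605.80.

1605.80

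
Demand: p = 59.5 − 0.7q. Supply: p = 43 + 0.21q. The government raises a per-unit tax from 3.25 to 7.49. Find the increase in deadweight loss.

25.02

Competitive equilibrium: 59.5 − 0.7q = 43 + 0.21q → q* = 18.1319, p* = 46.8077.
For a per-unit tax t: Δq = t/0.91, so DWL = ½·t·(t/0.91) = t²/1.82.
At t = 3.25: DWL = 5.804. At t = 7.49: DWL = 30.824.
Increase = 30.824 − 5.804 = 25.02.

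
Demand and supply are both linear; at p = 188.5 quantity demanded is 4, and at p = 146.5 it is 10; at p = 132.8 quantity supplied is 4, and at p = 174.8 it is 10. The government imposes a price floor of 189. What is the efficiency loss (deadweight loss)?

Demand slope = (146.5 − 188.5)/(10 − 4) = −7, so p = 216.5 − 7q.
Supply slope = (174.8 − 132.8)/(10 − 4) = 7, so p = 104.8 + 7q.
Competitive equilibrium: 216.5 − 7q = 104.8 + 7q → q* = 7.9786, p* = 160.65.
At the floor p = 189, quantity demanded = (216.5 − 189)/7 = 3.9286.
Sellers' marginal cost at q' = 3.9286: 104.8 + 7·3.9286 = 132.3002.
Δq = 7.9786 − 3.9286 = 4.05; wedge = 189 − 132.3002 = 56.6998.
Deadweight loss = ½ × 4.05 × 56.6998 = 114.82.

114.82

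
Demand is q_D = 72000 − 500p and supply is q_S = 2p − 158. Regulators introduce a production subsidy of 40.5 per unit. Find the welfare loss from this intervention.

1633.72

In inverse form: demand p = 144 − 0.002q, supply p = 79 + 0.5q.
Competitive equilibrium: 144 − 0.002q = 79 + 0.5q → q* = 129.4821, p* = 143.741.
The subsidy lowers effective supply by 40.5: p = 38.5 + 0.5q.
New quantity: 144 − 0.002q = 38.5 + 0.5q → q' = 210.1594.
Overproduction Δq = 210.1594 − 129.4821 = 80.6773; wedge = subsidy = 40.5.
Welfare loss = ½ × 80.6773 × 40.5 = 1633.72.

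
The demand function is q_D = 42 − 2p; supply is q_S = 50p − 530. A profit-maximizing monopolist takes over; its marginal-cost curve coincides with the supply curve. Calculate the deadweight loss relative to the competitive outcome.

24.99

In inverse form: demand p = 21 − 0.5q, supply p = 10.6 + 0.02q.
Competitive equilibrium: 21 − 0.5q = 10.6 + 0.02q → q* = 20, p* = 11.
Marginal revenue: MR = 21 − q. Set MR = MC: 21 − q = 10.6 + 0.02q → q_m = 10.1961.
Price p_m = 21 − 0.5·10.1961 = 15.902; MC(q_m) = 10.6 + 0.02·10.1961 = 10.8039.
Competitive q* = 20, so Δq = 9.8039; wedge = 15.902 − 10.8039 = 5.0981.
Deadweight loss = ½ × 9.8039 × 5.0981 = 24.99.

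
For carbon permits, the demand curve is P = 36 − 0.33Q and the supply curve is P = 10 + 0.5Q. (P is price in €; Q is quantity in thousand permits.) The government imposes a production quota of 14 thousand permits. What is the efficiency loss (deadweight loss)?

€124.57 thousand

Competitive equilibrium: 36 − 0.33Q = 10 + 0.5Q → Q* = 31.3253, P* = 25.6627.
At Q = 14: demand price = 36 − 0.33·14 = 31.38; supply price = 10 + 0.5·14 = 17.
ΔQ = 31.3253 − 14 = 17.3253; wedge = 31.38 − 17 = 14.38.
The triangle = ½ × 17.3253 × 14.38 = €124.57 thousand.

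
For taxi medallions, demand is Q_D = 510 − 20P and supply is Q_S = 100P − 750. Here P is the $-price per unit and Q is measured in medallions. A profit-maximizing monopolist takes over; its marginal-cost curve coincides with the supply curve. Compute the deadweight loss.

In inverse form: demand P = 25.5 − 0.05Q, supply P = 7.5 + 0.01Q.
Competitive equilibrium: 25.5 − 0.05Q = 7.5 + 0.01Q → Q* = 300, P* = 10.5.
Marginal revenue: MR = 25.5 − 0.1Q. Set MR = MC: 25.5 − 0.1Q = 7.5 + 0.01Q → Q_m = 163.6364.
Price P_m = 25.5 − 0.05·163.6364 = 17.3182; MC(Q_m) = 7.5 + 0.01·163.6364 = 9.1364.
Competitive Q* = 300, so ΔQ = 136.3636; wedge = 17.3182 − 9.1364 = 8.1818.
Deadweight loss = ½ × 136.3636 × 8.1818 = $557.85.

$557.85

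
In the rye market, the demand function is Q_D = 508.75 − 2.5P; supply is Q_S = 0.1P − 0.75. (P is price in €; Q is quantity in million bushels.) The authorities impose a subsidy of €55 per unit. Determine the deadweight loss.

€145.43 million

In inverse form: demand P = 203.5 − 0.4Q, supply P = 7.5 + 10Q.
Competitive equilibrium: 203.5 − 0.4Q = 7.5 + 10Q → Q* = 18.8462, P* = 195.9615.
The subsidy lowers effective supply by 55: P = 10Q − 47.5.
New quantity: 203.5 − 0.4Q = 10Q − 47.5 → Q' = 24.1346.
Overproduction ΔQ = 24.1346 − 18.8462 = 5.2884; wedge = subsidy = 55.
Welfare loss = ½ × 5.2884 × 55 = €145.43 million.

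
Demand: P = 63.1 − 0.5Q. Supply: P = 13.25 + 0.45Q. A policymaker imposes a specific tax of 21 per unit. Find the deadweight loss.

Competitive equilibrium: 63.1 − 0.5Q = 13.25 + 0.45Q → Q* = 52.4737, P* = 36.8632.
With the tax, the buyer price exceeds the seller price by 21: (63.1 − 0.5Q) − (13.25 + 0.45Q) = 21 → Q' = 30.3684.
ΔQ = 52.4737 − 30.3684 = 22.1053; the wedge equals the tax, 21.
Welfare loss = ½ × 22.1053 × 21 = 232.11.

232.11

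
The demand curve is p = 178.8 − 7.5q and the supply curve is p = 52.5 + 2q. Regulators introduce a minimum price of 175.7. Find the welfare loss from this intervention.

788.17

Competitive equilibrium: 178.8 − 7.5q = 52.5 + 2q → q* = 13.2947, p* = 79.0895.
At the floor p = 175.7, quantity demanded = (178.8 − 175.7)/7.5 = 0.4133.
Sellers' marginal cost at q' = 0.4133: 52.5 + 2·0.4133 = 53.3266.
Δq = 13.2947 − 0.4133 = 12.8814; wedge = 175.7 − 53.3266 = 122.3734.
The triangle = ½ × 12.8814 × 122.3734 = 788.17.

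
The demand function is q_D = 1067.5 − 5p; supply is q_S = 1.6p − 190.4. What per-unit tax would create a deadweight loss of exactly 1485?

49.5

In inverse form: demand p = 213.5 − 0.2q, supply p = 119 + 0.625q.
Competitive equilibrium: 213.5 − 0.2q = 119 + 0.625q → q* = 114.5455, p* = 190.5909.
A tax t gives Δq = t/0.825 and wedge t, so DWL = t²/1.65.
t²/1.65 = 1485 → t² = 2450.25 → t = 49.5.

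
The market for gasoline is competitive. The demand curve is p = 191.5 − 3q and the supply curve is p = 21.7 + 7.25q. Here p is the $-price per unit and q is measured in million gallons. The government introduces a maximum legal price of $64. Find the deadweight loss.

$590.21 million

Competitive equilibrium: 191.5 − 3q = 21.7 + 7.25q → q* = 16.5659, p* = 141.8024.
At the ceiling p = 64, quantity supplied = (64 − 21.7)/7.25 = 5.8345.
Willingness to pay at q' = 5.8345: 191.5 − 3·5.8345 = 173.9965.
Δq = 16.5659 − 5.8345 = 10.7314; wedge = 173.9965 − 64 = 109.9965.
Deadweight loss = ½ × 10.7314 × 109.9965 = $590.21 million.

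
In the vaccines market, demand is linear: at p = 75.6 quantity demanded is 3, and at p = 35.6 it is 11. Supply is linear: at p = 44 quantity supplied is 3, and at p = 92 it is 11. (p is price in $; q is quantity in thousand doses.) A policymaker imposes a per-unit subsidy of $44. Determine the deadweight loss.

$88 thousand

Demand slope = (35.6 − 75.6)/(11 − 3) = −5, so p = 90.6 − 5q.
Supply slope = (92 − 44)/(11 − 3) = 6, so p = 26 + 6q.
Competitive equilibrium: 90.6 − 5q = 26 + 6q → q* = 5.8727, p* = 61.2364.
The subsidy lowers effective supply by 44: p = 6q − 18.
New quantity: 90.6 − 5q = 6q − 18 → q' = 9.8727.
Overproduction Δq = 9.8727 − 5.8727 = 4; wedge = subsidy = 44.
Deadweight loss = ½ × 4 × 44 = $88 thousand.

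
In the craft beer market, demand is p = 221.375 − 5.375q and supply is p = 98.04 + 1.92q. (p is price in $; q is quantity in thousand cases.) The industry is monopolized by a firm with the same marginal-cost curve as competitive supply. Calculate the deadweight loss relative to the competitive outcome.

Competitive equilibrium: 221.375 − 5.375q = 98.04 + 1.92q → q* = 16.9068, p* = 130.501.
Marginal revenue: MR = 221.375 − 10.75q. Set MR = MC: 221.375 − 10.75q = 98.04 + 1.92q → q_m = 9.7344.
Price p_m = 221.375 − 5.375·9.7344 = 169.0526; MC(q_m) = 98.04 + 1.92·9.7344 = 116.73.
Competitive q* = 16.9068, so Δq = 7.1724; wedge = 169.0526 − 116.73 = 52.3226.
The triangle = ½ × 7.1724 × 52.3226 = $187.64 thousand.

$187.64 thousand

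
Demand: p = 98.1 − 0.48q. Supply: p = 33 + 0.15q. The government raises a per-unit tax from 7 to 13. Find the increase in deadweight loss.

95.24

Competitive equilibrium: 98.1 − 0.48q = 33 + 0.15q → q* = 103.3333, p* = 48.5.
For a per-unit tax t: Δq = t/0.63, so DWL = ½·t·(t/0.63) = t²/1.26.
At t = 7: DWL = 38.889. At t = 13: DWL = 134.127.
Increase = 134.127 − 38.889 = 95.24.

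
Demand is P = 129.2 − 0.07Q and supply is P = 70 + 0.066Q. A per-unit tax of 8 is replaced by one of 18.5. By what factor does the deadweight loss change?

5.348

Competitive equilibrium: 129.2 − 0.07Q = 70 + 0.066Q → Q* = 435.2941, P* = 98.7294.
For a per-unit tax t: ΔQ = t/0.136, so DWL = ½·t·(t/0.136) = t²/0.272.
At t = 8: DWL = 235.294. At t = 18.5: DWL = 1258.272.
Ratio = (18.5/8)² = 5.348.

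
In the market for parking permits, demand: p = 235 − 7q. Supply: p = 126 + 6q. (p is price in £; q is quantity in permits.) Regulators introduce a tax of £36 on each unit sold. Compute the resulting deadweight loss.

£49.85

Competitive equilibrium: 235 − 7q = 126 + 6q → q* = 8.3846, p* = 176.3077.
With the tax, the buyer price exceeds the seller price by 36: (235 − 7q) − (126 + 6q) = 36 → q' = 5.6154.
Δq = 8.3846 − 5.6154 = 2.7692; the wedge equals the tax, 36.
The triangle = ½ × 2.7692 × 36 = £49.85.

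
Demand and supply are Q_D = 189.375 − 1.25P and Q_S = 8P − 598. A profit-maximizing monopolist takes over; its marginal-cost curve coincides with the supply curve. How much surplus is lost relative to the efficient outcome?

In inverse form: demand P = 151.5 − 0.8Q, supply P = 74.75 + 0.125Q.
Competitive equilibrium: 151.5 − 0.8Q = 74.75 + 0.125Q → Q* = 82.973, P* = 85.1216.
Marginal revenue: MR = 151.5 − 1.6Q. Set MR = MC: 151.5 − 1.6Q = 74.75 + 0.125Q → Q_m = 44.4928.
Price P_m = 151.5 − 0.8·44.4928 = 115.9058; MC(Q_m) = 74.75 + 0.125·44.4928 = 80.3116.
Competitive Q* = 82.973, so ΔQ = 38.4802; wedge = 115.9058 − 80.3116 = 35.5942.
Welfare loss = ½ × 38.4802 × 35.5942 = 684.84.

684.84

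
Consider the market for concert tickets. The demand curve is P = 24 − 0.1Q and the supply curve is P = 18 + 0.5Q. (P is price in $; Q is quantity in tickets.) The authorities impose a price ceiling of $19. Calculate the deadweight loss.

$19.20

Competitive equilibrium: 24 − 0.1Q = 18 + 0.5Q → Q* = 10, P* = 23.
At the ceiling P = 19, quantity supplied = (19 − 18)/0.5 = 2.
Willingness to pay at Q' = 2: 24 − 0.1·2 = 23.8.
ΔQ = 10 − 2 = 8; wedge = 23.8 − 19 = 4.8.
DWL = ½ × 8 × 4.8 = $19.20.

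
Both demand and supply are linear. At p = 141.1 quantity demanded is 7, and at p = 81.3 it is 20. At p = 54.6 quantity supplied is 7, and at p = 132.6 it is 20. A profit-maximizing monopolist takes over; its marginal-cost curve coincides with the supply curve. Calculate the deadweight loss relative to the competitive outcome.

Demand slope = (81.3 − 141.1)/(20 − 7) = −4.6, so p = 173.3 − 4.6q.
Supply slope = (132.6 − 54.6)/(20 − 7) = 6, so p = 12.6 + 6q.
Competitive equilibrium: 173.3 − 4.6q = 12.6 + 6q → q* = 15.1604, p* = 103.5623.
Marginal revenue: MR = 173.3 − 9.2q. Set MR = MC: 173.3 − 9.2q = 12.6 + 6q → q_m = 10.5724.
Price p_m = 173.3 − 4.6·10.5724 = 124.667; MC(q_m) = 12.6 + 6·10.5724 = 76.0344.
Competitive q* = 15.1604, so Δq = 4.588; wedge = 124.667 − 76.0344 = 48.6326.
Welfare loss = ½ × 4.588 × 48.6326 = 111.56.

111.56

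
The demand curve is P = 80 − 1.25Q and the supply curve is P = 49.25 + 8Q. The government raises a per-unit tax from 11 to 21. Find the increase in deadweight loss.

17.30

Competitive equilibrium: 80 − 1.25Q = 49.25 + 8Q → Q* = 3.3243, P* = 75.8446.
For a per-unit tax t: ΔQ = t/9.25, so DWL = ½·t·(t/9.25) = t²/18.5.
At t = 11: DWL = 6.541. At t = 21: DWL = 23.838.
Increase = 23.838 − 6.541 = 17.30.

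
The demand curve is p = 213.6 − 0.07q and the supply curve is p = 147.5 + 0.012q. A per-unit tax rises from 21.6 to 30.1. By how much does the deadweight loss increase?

2679.57

Competitive equilibrium: 213.6 − 0.07q = 147.5 + 0.012q → q* = 806.0976, p* = 157.1732.
For a per-unit tax t: Δq = t/0.082, so DWL = ½·t·(t/0.082) = t²/0.164.
At t = 21.6: DWL = 2844.878. At t = 30.1: DWL = 5524.451.
Increase = 5524.451 − 2844.878 = 2679.57.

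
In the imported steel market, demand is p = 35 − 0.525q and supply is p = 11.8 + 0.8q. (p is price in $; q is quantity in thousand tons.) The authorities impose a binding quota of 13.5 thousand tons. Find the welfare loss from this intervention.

Competitive equilibrium: 35 − 0.525q = 11.8 + 0.8q → q* = 17.5094, p* = 25.8075.
At q = 13.5: demand price = 35 − 0.525·13.5 = 27.9125; supply price = 11.8 + 0.8·13.5 = 22.6.
Δq = 17.5094 − 13.5 = 4.0094; wedge = 27.9125 − 22.6 = 5.3125.
DWL = ½ × 4.0094 × 5.3125 = $10.65 thousand.

$10.65 thousand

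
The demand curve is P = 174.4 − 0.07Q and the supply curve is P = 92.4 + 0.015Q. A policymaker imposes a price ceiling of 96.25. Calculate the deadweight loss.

Competitive equilibrium: 174.4 − 0.07Q = 92.4 + 0.015Q → Q* = 964.70588, P* = 106.87059.
At the ceiling P = 96.25, quantity supplied = (96.25 − 92.4)/0.015 = 256.66667.
Willingness to pay at Q' = 256.66667: 174.4 − 0.07·256.66667 = 156.43333.
ΔQ = 964.70588 − 256.66667 = 708.03921; wedge = 156.43333 − 96.25 = 60.18333.
DWL = ½ × 708.03921 × 60.18333 = 21306.08.

21306.08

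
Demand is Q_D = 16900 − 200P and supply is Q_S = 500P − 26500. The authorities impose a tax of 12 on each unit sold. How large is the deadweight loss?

10285.71

In inverse form: demand P = 84.5 − 0.005Q, supply P = 53 + 0.002Q.
Competitive equilibrium: 84.5 − 0.005Q = 53 + 0.002Q → Q* = 4500, P* = 62.
With the tax, the buyer price exceeds the seller price by 12: (84.5 − 0.005Q) − (53 + 0.002Q) = 12 → Q' = 2785.7143.
ΔQ = 4500 − 2785.7143 = 1714.2857; the wedge equals the tax, 12.
Deadweight loss = ½ × 1714.2857 × 12 = 10285.71.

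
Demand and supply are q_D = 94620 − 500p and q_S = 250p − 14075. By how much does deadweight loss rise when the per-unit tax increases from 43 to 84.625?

In inverse form: demand p = 189.24 − 0.002q, supply p = 56.3 + 0.004q.
Competitive equilibrium: 189.24 − 0.002q = 56.3 + 0.004q → q* = 22156.6667, p* = 144.9267.
For a per-unit tax t: Δq = t/0.006, so DWL = ½·t·(t/0.006) = t²/0.012.
At t = 43: DWL = 154083.333. At t = 84.625: DWL = 596782.552.
Increase = 596782.552 − 154083.333 = 442699.22.

442699.22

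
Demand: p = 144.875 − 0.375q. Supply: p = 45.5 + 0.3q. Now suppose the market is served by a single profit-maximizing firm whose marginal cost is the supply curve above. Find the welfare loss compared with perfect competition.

Competitive equilibrium: 144.875 − 0.375q = 45.5 + 0.3q → q* = 147.2222, p* = 89.6667.
Marginal revenue: MR = 144.875 − 0.75q. Set MR = MC: 144.875 − 0.75q = 45.5 + 0.3q → q_m = 94.6429.
Price p_m = 144.875 − 0.375·94.6429 = 109.3839; MC(q_m) = 45.5 + 0.3·94.6429 = 73.8929.
Competitive q* = 147.2222, so Δq = 52.5793; wedge = 109.3839 − 73.8929 = 35.491.
DWL = ½ × 52.5793 × 35.491 = 933.05.

933.05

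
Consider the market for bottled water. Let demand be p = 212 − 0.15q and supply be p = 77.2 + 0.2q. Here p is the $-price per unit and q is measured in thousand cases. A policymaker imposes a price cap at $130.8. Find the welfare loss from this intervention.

$2401.43 thousand

Competitive equilibrium: 212 − 0.15q = 77.2 + 0.2q → q* = 385.1429, p* = 154.2286.
At the ceiling p = 130.8, quantity supplied = (130.8 − 77.2)/0.2 = 268.
Willingness to pay at q' = 268: 212 − 0.15·268 = 171.8.
Δq = 385.1429 − 268 = 117.1429; wedge = 171.8 − 130.8 = 41.
Deadweight loss = ½ × 117.1429 × 41 = $2401.43 thousand.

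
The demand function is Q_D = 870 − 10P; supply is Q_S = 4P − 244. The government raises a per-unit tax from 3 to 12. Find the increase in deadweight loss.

192.86

In inverse form: demand P = 87 − 0.1Q, supply P = 61 + 0.25Q.
Competitive equilibrium: 87 − 0.1Q = 61 + 0.25Q → Q* = 74.2857, P* = 79.5714.
For a per-unit tax t: ΔQ = t/0.35, so DWL = ½·t·(t/0.35) = t²/0.7.
At t = 3: DWL = 12.857. At t = 12: DWL = 205.714.
Increase = 205.714 − 12.857 = 192.86.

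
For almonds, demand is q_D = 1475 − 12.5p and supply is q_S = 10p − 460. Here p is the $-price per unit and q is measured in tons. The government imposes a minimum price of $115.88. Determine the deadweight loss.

$12555.20

In inverse form: demand p = 118 − 0.08q, supply p = 46 + 0.1q.
Competitive equilibrium: 118 − 0.08q = 46 + 0.1q → q* = 400, p* = 86.
At the floor p = 115.88, quantity demanded = (118 − 115.88)/0.08 = 26.5.
Sellers' marginal cost at q' = 26.5: 46 + 0.1·26.5 = 48.65.
Δq = 400 − 26.5 = 373.5; wedge = 115.88 − 48.65 = 67.23.
Welfare loss = ½ × 373.5 × 67.23 = $12555.20.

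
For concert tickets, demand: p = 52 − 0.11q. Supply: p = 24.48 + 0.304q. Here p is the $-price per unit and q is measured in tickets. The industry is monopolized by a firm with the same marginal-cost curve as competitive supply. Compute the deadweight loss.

Competitive equilibrium: 52 − 0.11q = 24.48 + 0.304q → q* = 66.4734, p* = 44.6879.
Marginal revenue: MR = 52 − 0.22q. Set MR = MC: 52 − 0.22q = 24.48 + 0.304q → q_m = 52.5191.
Price p_m = 52 − 0.11·52.5191 = 46.2229; MC(q_m) = 24.48 + 0.304·52.5191 = 40.4458.
Competitive q* = 66.4734, so Δq = 13.9543; wedge = 46.2229 − 40.4458 = 5.7771.
Deadweight loss = ½ × 13.9543 × 5.7771 = $40.31.

$40.31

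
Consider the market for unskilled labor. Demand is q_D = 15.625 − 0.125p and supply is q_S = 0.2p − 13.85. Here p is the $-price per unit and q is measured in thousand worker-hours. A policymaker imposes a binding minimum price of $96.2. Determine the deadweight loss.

In inverse form: demand p = 125 − 8q, supply p = 69.25 + 5q.
Competitive equilibrium: 125 − 8q = 69.25 + 5q → q* = 4.2885, p* = 90.6923.
At the floor p = 96.2, quantity demanded = (125 − 96.2)/8 = 3.6.
Sellers' marginal cost at q' = 3.6: 69.25 + 5·3.6 = 87.25.
Δq = 4.2885 − 3.6 = 0.6885; wedge = 96.2 − 87.25 = 8.95.
Welfare loss = ½ × 0.6885 × 8.95 = $3.08 thousand.

$3.08 thousand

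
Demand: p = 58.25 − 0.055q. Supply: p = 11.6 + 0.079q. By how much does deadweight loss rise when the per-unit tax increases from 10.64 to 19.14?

Competitive equilibrium: 58.25 − 0.055q = 11.6 + 0.079q → q* = 348.1343, p* = 39.1026.
For a per-unit tax t: Δq = t/0.134, so DWL = ½·t·(t/0.134) = t²/0.268.
At t = 10.64: DWL = 422.4239. At t = 19.14: DWL = 1366.9388.
Increase = 1366.9388 − 422.4239 = 944.51.

944.51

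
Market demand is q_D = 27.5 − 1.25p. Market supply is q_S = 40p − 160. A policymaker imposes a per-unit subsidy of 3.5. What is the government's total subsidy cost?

In inverse form: demand p = 22 − 0.8q, supply p = 4 + 0.025q.
Competitive equilibrium: 22 − 0.8q = 4 + 0.025q → q* = 21.8182, p* = 4.5455.
The subsidy lowers effective supply by 3.5: p = 0.5 + 0.025q.
New quantity: 22 − 0.8q = 0.5 + 0.025q → q' = 26.0606.
Total subsidy cost = 3.5 × 26.0606 = 91.21.

91.21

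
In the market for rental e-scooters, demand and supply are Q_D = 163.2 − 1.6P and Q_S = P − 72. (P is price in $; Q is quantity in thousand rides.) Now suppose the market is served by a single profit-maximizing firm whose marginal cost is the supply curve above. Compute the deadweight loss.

$21.37 thousand

In inverse form: demand P = 102 − 0.625Q, supply P = 72 + Q.
Competitive equilibrium: 102 − 0.625Q = 72 + Q → Q* = 18.4615, P* = 90.4615.
Marginal revenue: MR = 102 − 1.25Q. Set MR = MC: 102 − 1.25Q = 72 + Q → Q_m = 13.3333.
Price P_m = 102 − 0.625·13.3333 = 93.6667; MC(Q_m) = 72 + 1·13.3333 = 85.3333.
Competitive Q* = 18.4615, so ΔQ = 5.1282; wedge = 93.6667 − 85.3333 = 8.3334.
Welfare loss = ½ × 5.1282 × 8.3334 = $21.37 thousand.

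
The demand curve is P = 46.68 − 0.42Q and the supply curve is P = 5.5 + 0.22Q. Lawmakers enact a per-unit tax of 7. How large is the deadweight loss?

38.28

Competitive equilibrium: 46.68 − 0.42Q = 5.5 + 0.22Q → Q* = 64.3438, P* = 19.6556.
With the tax, the buyer price exceeds the seller price by 7: (46.68 − 0.42Q) − (5.5 + 0.22Q) = 7 → Q' = 53.4063.
ΔQ = 64.3438 − 53.4063 = 10.9375; the wedge equals the tax, 7.
Welfare loss = ½ × 10.9375 × 7 = 38.28.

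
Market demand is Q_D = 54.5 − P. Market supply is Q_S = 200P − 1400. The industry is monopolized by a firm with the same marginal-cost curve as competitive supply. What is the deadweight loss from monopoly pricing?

279.23

In inverse form: demand P = 54.5 − Q, supply P = 7 + 0.005Q.
Competitive equilibrium: 54.5 − Q = 7 + 0.005Q → Q* = 47.2637, P* = 7.2363.
Marginal revenue: MR = 54.5 − 2Q. Set MR = MC: 54.5 − 2Q = 7 + 0.005Q → Q_m = 23.6908.
Price P_m = 54.5 − 1·23.6908 = 30.8092; MC(Q_m) = 7 + 0.005·23.6908 = 7.1185.
Competitive Q* = 47.2637, so ΔQ = 23.5729; wedge = 30.8092 − 7.1185 = 23.6907.
The triangle = ½ × 23.5729 × 23.6907 = 279.23.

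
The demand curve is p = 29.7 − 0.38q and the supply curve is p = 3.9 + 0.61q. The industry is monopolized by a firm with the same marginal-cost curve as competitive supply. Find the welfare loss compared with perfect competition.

25.86

Competitive equilibrium: 29.7 − 0.38q = 3.9 + 0.61q → q* = 26.0606, p* = 19.797.
Marginal revenue: MR = 29.7 − 0.76q. Set MR = MC: 29.7 − 0.76q = 3.9 + 0.61q → q_m = 18.8321.
Price p_m = 29.7 − 0.38·18.8321 = 22.5438; MC(q_m) = 3.9 + 0.61·18.8321 = 15.3876.
Competitive q* = 26.0606, so Δq = 7.2285; wedge = 22.5438 − 15.3876 = 7.1562.
DWL = ½ × 7.2285 × 7.1562 = 25.86.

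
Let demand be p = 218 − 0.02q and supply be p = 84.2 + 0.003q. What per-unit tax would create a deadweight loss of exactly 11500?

23

Competitive equilibrium: 218 − 0.02q = 84.2 + 0.003q → q* = 5817.3913, p* = 101.6522.
A tax t gives Δq = t/0.023 and wedge t, so DWL = t²/0.046.
t²/0.046 = 11500 → t² = 529 → t = 23.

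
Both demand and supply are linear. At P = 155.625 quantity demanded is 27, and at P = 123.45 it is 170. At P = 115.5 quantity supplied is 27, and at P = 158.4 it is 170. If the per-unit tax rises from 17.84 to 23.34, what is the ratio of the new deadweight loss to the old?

Demand slope = (123.45 − 155.625)/(170 − 27) = −0.225, so P = 161.7 − 0.225Q.
Supply slope = (158.4 − 115.5)/(170 − 27) = 0.3, so P = 107.4 + 0.3Q.
Competitive equilibrium: 161.7 − 0.225Q = 107.4 + 0.3Q → Q* = 103.4286, P* = 138.4286.
For a per-unit tax t: ΔQ = t/0.525, so DWL = ½·t·(t/0.525) = t²/1.05.
At t = 17.84: DWL = 303.110. At t = 23.34: DWL = 518.815.
Ratio = (23.34/17.84)² = 1.712.

1.712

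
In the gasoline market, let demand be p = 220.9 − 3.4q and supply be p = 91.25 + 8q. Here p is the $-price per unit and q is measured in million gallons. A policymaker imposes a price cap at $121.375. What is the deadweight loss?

Competitive equilibrium: 220.9 − 3.4q = 91.25 + 8q → q* = 11.37281, p* = 182.23246.
At the ceiling p = 121.375, quantity supplied = (121.375 − 91.25)/8 = 3.76563.
Willingness to pay at q' = 3.76563: 220.9 − 3.4·3.76563 = 208.09686.
Δq = 11.37281 − 3.76563 = 7.60718; wedge = 208.09686 − 121.375 = 86.72186.
The triangle = ½ × 7.60718 × 86.72186 = $329.85 million.

$329.85 million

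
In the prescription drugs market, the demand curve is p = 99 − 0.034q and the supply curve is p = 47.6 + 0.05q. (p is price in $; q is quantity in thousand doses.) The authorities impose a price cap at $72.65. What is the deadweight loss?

$516.59 thousand

Competitive equilibrium: 99 − 0.034q = 47.6 + 0.05q → q* = 611.9048, p* = 78.1952.
At the ceiling p = 72.65, quantity supplied = (72.65 − 47.6)/0.05 = 501.
Willingness to pay at q' = 501: 99 − 0.034·501 = 81.966.
Δq = 611.9048 − 501 = 110.9048; wedge = 81.966 − 72.65 = 9.316.
The triangle = ½ × 110.9048 × 9.316 = $516.59 thousand.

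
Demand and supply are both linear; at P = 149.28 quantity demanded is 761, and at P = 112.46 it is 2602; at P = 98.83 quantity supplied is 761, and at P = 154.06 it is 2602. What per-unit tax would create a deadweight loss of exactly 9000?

30

Demand slope = (112.46 − 149.28)/(2602 − 761) = −0.02, so P = 164.5 − 0.02Q.
Supply slope = (154.06 − 98.83)/(2602 − 761) = 0.03, so P = 76 + 0.03Q.
Competitive equilibrium: 164.5 − 0.02Q = 76 + 0.03Q → Q* = 1770, P* = 129.1.
A tax t gives ΔQ = t/0.05 and wedge t, so DWL = t²/0.1.
t²/0.1 = 9000 → t² = 900 → t = 30.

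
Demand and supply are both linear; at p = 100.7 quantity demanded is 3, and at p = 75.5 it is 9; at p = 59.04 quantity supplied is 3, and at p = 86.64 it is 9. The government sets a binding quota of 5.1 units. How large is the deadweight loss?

30.53

Demand slope = (75.5 − 100.7)/(9 − 3) = −4.2, so p = 113.3 − 4.2q.
Supply slope = (86.64 − 59.04)/(9 − 3) = 4.6, so p = 45.24 + 4.6q.
Competitive equilibrium: 113.3 − 4.2q = 45.24 + 4.6q → q* = 7.7341, p* = 80.8168.
At q = 5.1: demand price = 113.3 − 4.2·5.1 = 91.88; supply price = 45.24 + 4.6·5.1 = 68.7.
Δq = 7.7341 − 5.1 = 2.6341; wedge = 91.88 − 68.7 = 23.18.
Welfare loss = ½ × 2.6341 × 23.18 = 30.53.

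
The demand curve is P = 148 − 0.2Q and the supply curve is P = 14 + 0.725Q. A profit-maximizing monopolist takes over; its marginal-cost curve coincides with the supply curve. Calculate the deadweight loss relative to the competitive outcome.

Competitive equilibrium: 148 − 0.2Q = 14 + 0.725Q → Q* = 144.8649, P* = 119.027.
Marginal revenue: MR = 148 − 0.4Q. Set MR = MC: 148 − 0.4Q = 14 + 0.725Q → Q_m = 119.1111.
Price P_m = 148 − 0.2·119.1111 = 124.1778; MC(Q_m) = 14 + 0.725·119.1111 = 100.3555.
Competitive Q* = 144.8649, so ΔQ = 25.7538; wedge = 124.1778 − 100.3555 = 23.8223.
Deadweight loss = ½ × 25.7538 × 23.8223 = 306.76.

306.76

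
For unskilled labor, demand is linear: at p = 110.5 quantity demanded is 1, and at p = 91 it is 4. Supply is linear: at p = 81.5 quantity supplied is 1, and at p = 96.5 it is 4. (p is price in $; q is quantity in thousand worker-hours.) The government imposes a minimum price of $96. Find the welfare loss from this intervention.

$0.49 thousand

Demand slope = (91 − 110.5)/(4 − 1) = −6.5, so p = 117 − 6.5q.
Supply slope = (96.5 − 81.5)/(4 − 1) = 5, so p = 76.5 + 5q.
Competitive equilibrium: 117 − 6.5q = 76.5 + 5q → q* = 3.5217, p* = 94.1087.
At the floor p = 96, quantity demanded = (117 − 96)/6.5 = 3.2308.
Sellers' marginal cost at q' = 3.2308: 76.5 + 5·3.2308 = 92.654.
Δq = 3.5217 − 3.2308 = 0.2909; wedge = 96 − 92.654 = 3.346.
The triangle = ½ × 0.2909 × 3.346 = $0.49 thousand.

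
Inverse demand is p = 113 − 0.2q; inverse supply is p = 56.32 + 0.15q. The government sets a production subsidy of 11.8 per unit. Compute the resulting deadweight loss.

198.91

Competitive equilibrium: 113 − 0.2q = 56.32 + 0.15q → q* = 161.9429, p* = 80.6114.
The subsidy lowers effective supply by 11.8: p = 44.52 + 0.15q.
New quantity: 113 − 0.2q = 44.52 + 0.15q → q' = 195.6571.
Overproduction Δq = 195.6571 − 161.9429 = 33.7142; wedge = subsidy = 11.8.
Deadweight loss = ½ × 33.7142 × 11.8 = 198.91.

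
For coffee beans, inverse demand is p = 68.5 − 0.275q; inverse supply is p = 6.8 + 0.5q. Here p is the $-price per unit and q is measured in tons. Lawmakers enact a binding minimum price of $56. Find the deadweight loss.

Competitive equilibrium: 68.5 − 0.275q = 6.8 + 0.5q → q* = 79.6129, p* = 46.6065.
At the floor p = 56, quantity demanded = (68.5 − 56)/0.275 = 45.4545.
Sellers' marginal cost at q' = 45.4545: 6.8 + 0.5·45.4545 = 29.5273.
Δq = 79.6129 − 45.4545 = 34.1584; wedge = 56 − 29.5273 = 26.4727.
Deadweight loss = ½ × 34.1584 × 26.4727 = $452.13.

$452.13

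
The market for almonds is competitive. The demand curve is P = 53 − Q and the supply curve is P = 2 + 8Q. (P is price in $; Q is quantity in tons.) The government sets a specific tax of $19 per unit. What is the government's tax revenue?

Competitive equilibrium: 53 − Q = 2 + 8Q → Q* = 5.6667, P* = 47.3333.
With the tax, the buyer price exceeds the seller price by 19: (53 − Q) − (2 + 8Q) = 19 → Q' = 3.5556.
Tax revenue = 19 × 3.5556 = $67.56.

$67.56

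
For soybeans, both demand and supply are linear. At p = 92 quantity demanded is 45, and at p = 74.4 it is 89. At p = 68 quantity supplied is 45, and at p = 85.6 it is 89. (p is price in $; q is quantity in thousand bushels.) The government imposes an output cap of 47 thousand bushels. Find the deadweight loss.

$313.60 thousand

Demand slope = (74.4 − 92)/(89 − 45) = −0.4, so p = 110 − 0.4q.
Supply slope = (85.6 − 68)/(89 − 45) = 0.4, so p = 50 + 0.4q.
Competitive equilibrium: 110 − 0.4q = 50 + 0.4q → q* = 75, p* = 80.
At q = 47: demand price = 110 − 0.4·47 = 91.2; supply price = 50 + 0.4·47 = 68.8.
Δq = 75 − 47 = 28; wedge = 91.2 − 68.8 = 22.4.
Deadweight loss = ½ × 28 × 22.4 = $313.60 thousand.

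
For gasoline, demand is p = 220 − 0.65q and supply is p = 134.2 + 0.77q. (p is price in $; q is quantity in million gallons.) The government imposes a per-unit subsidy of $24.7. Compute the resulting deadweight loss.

$214.82 million

Competitive equilibrium: 220 − 0.65q = 134.2 + 0.77q → q* = 60.4225, p* = 180.7254.
The subsidy lowers effective supply by 24.7: p = 109.5 + 0.77q.
New quantity: 220 − 0.65q = 109.5 + 0.77q → q' = 77.8169.
Overproduction Δq = 77.8169 − 60.4225 = 17.3944; wedge = subsidy = 24.7.
Deadweight loss = ½ × 17.3944 × 24.7 = $214.82 million.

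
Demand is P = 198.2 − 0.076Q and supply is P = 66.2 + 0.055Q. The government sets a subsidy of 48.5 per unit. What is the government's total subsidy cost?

Competitive equilibrium: 198.2 − 0.076Q = 66.2 + 0.055Q → Q* = 1007.6336, P* = 121.6198.
The subsidy lowers effective supply by 48.5: P = 17.7 + 0.055Q.
New quantity: 198.2 − 0.076Q = 17.7 + 0.055Q → Q' = 1377.8626.
Total subsidy cost = 48.5 × 1377.8626 = 66826.34.

66826.34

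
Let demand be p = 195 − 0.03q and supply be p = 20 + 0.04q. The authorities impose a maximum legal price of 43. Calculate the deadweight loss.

129696.875

Competitive equilibrium: 195 − 0.03q = 20 + 0.04q → q* = 2500, p* = 120.
At the ceiling p = 43, quantity supplied = (43 − 20)/0.04 = 575.
Willingness to pay at q' = 575: 195 − 0.03·575 = 177.75.
Δq = 2500 − 575 = 1925; wedge = 177.75 − 43 = 134.75.
DWL = ½ × 1925 × 134.75 = 129696.875.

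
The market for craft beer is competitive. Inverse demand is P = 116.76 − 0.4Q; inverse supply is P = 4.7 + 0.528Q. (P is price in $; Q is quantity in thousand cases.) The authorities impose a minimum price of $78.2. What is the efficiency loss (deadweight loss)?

$275.21 thousand

Competitive equilibrium: 116.76 − 0.4Q = 4.7 + 0.528Q → Q* = 120.7543, P* = 68.4583.
At the floor P = 78.2, quantity demanded = (116.76 − 78.2)/0.4 = 96.4.
Sellers' marginal cost at Q' = 96.4: 4.7 + 0.528·96.4 = 55.5992.
ΔQ = 120.7543 − 96.4 = 24.3543; wedge = 78.2 − 55.5992 = 22.6008.
Welfare loss = ½ × 24.3543 × 22.6008 = $275.21 thousand.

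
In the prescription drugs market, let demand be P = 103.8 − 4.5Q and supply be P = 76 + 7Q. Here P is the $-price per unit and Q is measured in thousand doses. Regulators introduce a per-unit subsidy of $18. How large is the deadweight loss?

Competitive equilibrium: 103.8 − 4.5Q = 76 + 7Q → Q* = 2.4174, P* = 92.9217.
The subsidy lowers effective supply by 18: P = 58 + 7Q.
New quantity: 103.8 − 4.5Q = 58 + 7Q → Q' = 3.9826.
Overproduction ΔQ = 3.9826 − 2.4174 = 1.5652; wedge = subsidy = 18.
Deadweight loss = ½ × 1.5652 × 18 = $14.09 thousand.

$14.09 thousand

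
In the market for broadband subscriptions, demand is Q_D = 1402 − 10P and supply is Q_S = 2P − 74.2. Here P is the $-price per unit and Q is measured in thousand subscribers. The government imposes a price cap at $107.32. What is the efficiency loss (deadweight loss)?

$295.66 thousand

In inverse form: demand P = 140.2 − 0.1Q, supply P = 37.1 + 0.5Q.
Competitive equilibrium: 140.2 − 0.1Q = 37.1 + 0.5Q → Q* = 171.8333, P* = 123.0167.
At the ceiling P = 107.32, quantity supplied = (107.32 − 37.1)/0.5 = 140.44.
Willingness to pay at Q' = 140.44: 140.2 − 0.1·140.44 = 126.156.
ΔQ = 171.8333 − 140.44 = 31.3933; wedge = 126.156 − 107.32 = 18.836.
Welfare loss = ½ × 31.3933 × 18.836 = $295.66 thousand.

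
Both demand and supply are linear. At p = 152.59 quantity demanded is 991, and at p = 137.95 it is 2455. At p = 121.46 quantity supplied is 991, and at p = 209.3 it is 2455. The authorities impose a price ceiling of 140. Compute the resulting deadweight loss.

Demand slope = (137.95 − 152.59)/(2455 − 991) = −0.01, so p = 162.5 − 0.01q.
Supply slope = (209.3 − 121.46)/(2455 − 991) = 0.06, so p = 62 + 0.06q.
Competitive equilibrium: 162.5 − 0.01q = 62 + 0.06q → q* = 1435.7143, p* = 148.1429.
At the ceiling p = 140, quantity supplied = (140 − 62)/0.06 = 1300.
Willingness to pay at q' = 1300: 162.5 − 0.01·1300 = 149.5.
Δq = 1435.7143 − 1300 = 135.7143; wedge = 149.5 − 140 = 9.5.
Welfare loss = ½ × 135.7143 × 9.5 = 644.64.

644.64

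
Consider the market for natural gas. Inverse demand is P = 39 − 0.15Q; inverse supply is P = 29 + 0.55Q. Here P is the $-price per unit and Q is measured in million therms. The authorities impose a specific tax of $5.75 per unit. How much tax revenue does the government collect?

Competitive equilibrium: 39 − 0.15Q = 29 + 0.55Q → Q* = 14.2857, P* = 36.8571.
With the tax, the buyer price exceeds the seller price by 5.75: (39 − 0.15Q) − (29 + 0.55Q) = 5.75 → Q' = 6.0714.
Tax revenue = 5.75 × 6.0714 = $34.91 million.

$34.91 million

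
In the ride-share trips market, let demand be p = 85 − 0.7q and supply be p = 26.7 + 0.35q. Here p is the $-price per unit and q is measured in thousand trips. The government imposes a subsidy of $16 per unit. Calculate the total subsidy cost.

$1132.19 thousand

Competitive equilibrium: 85 − 0.7q = 26.7 + 0.35q → q* = 55.5238, p* = 46.1333.
The subsidy lowers effective supply by 16: p = 10.7 + 0.35q.
New quantity: 85 − 0.7q = 10.7 + 0.35q → q' = 70.7619.
Total subsidy cost = 16 × 70.7619 = $1132.19 thousand.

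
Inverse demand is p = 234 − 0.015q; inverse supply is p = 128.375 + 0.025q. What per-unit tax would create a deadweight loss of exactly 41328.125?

Competitive equilibrium: 234 − 0.015q = 128.375 + 0.025q → q* = 2640.625, p* = 194.3906.
A tax t gives Δq = t/0.04 and wedge t, so DWL = t²/0.08.
t²/0.08 = 41328.125 → t² = 3306.25 → t = 57.5.

57.5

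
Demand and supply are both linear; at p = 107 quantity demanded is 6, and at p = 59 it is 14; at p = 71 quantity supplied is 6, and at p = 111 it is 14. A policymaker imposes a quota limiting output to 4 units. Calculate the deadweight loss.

152.91

Demand slope = (59 − 107)/(14 − 6) = −6, so p = 143 − 6q.
Supply slope = (111 − 71)/(14 − 6) = 5, so p = 41 + 5q.
Competitive equilibrium: 143 − 6q = 41 + 5q → q* = 9.2727, p* = 87.3636.
At q = 4: demand price = 143 − 6·4 = 119; supply price = 41 + 5·4 = 61.
Δq = 9.2727 − 4 = 5.2727; wedge = 119 − 61 = 58.
The triangle = ½ × 5.2727 × 58 = 152.91.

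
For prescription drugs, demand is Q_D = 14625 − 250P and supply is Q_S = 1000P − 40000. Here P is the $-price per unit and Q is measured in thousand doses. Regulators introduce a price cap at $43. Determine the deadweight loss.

$1225 thousand

In inverse form: demand P = 58.5 − 0.004Q, supply P = 40 + 0.001Q.
Competitive equilibrium: 58.5 − 0.004Q = 40 + 0.001Q → Q* = 3700, P* = 43.7.
At the ceiling P = 43, quantity supplied = (43 − 40)/0.001 = 3000.
Willingness to pay at Q' = 3000: 58.5 − 0.004·3000 = 46.5.
ΔQ = 3700 − 3000 = 700; wedge = 46.5 − 43 = 3.5.
Deadweight loss = ½ × 700 × 3.5 = $1225 thousand.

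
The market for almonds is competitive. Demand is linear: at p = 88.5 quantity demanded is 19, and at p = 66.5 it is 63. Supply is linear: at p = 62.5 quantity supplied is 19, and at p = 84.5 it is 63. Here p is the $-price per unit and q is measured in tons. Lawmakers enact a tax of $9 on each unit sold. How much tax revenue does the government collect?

Demand slope = (66.5 − 88.5)/(63 − 19) = −0.5, so p = 98 − 0.5q.
Supply slope = (84.5 − 62.5)/(63 − 19) = 0.5, so p = 53 + 0.5q.
Competitive equilibrium: 98 − 0.5q = 53 + 0.5q → q* = 45, p* = 75.5.
With the tax, the buyer price exceeds the seller price by 9: (98 − 0.5q) − (53 + 0.5q) = 9 → q' = 36.
Tax revenue = 9 × 36 = $324.

$324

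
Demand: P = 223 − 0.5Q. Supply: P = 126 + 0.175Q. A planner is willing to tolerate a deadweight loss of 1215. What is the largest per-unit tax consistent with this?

Competitive equilibrium: 223 − 0.5Q = 126 + 0.175Q → Q* = 143.7037, P* = 151.1481.
A tax t gives ΔQ = t/0.675 and wedge t, so DWL = t²/1.35.
t²/1.35 = 1215 → t² = 1640.25 → t = 40.5.

40.5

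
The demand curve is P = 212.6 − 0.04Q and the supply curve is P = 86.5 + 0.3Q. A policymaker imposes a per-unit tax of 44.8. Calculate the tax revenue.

10712.47

Competitive equilibrium: 212.6 − 0.04Q = 86.5 + 0.3Q → Q* = 370.8824, P* = 197.7647.
With the tax, the buyer price exceeds the seller price by 44.8: (212.6 − 0.04Q) − (86.5 + 0.3Q) = 44.8 → Q' = 239.1176.
Tax revenue = 44.8 × 239.1176 = 10712.47.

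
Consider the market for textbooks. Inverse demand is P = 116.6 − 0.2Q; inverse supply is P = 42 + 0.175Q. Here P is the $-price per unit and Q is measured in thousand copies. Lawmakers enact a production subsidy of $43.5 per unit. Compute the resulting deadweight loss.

Competitive equilibrium: 116.6 − 0.2Q = 42 + 0.175Q → Q* = 198.9333, P* = 76.8133.
The subsidy lowers effective supply by 43.5: P = 0.175Q − 1.5.
New quantity: 116.6 − 0.2Q = 0.175Q − 1.5 → Q' = 314.9333.
Overproduction ΔQ = 314.9333 − 198.9333 = 116; wedge = subsidy = 43.5.
Welfare loss = ½ × 116 × 43.5 = $2523 thousand.

$2523 thousand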